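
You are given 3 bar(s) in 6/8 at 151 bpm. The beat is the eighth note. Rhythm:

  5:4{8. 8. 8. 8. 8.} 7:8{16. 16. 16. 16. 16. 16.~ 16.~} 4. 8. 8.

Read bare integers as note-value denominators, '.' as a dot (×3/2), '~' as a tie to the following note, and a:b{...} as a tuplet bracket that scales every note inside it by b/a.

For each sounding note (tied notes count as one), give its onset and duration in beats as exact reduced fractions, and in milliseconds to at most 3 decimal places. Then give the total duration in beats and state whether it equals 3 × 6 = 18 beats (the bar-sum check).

1) 0.0ms=0b +476.821ms=6/5b
2) 476.821ms=6/5b +476.821ms=6/5b
3) 953.642ms=12/5b +476.821ms=6/5b
4) 1430.464ms=18/5b +476.821ms=6/5b
5) 1907.285ms=24/5b +476.821ms=6/5b
6) 2384.106ms=6b +340.587ms=6/7b
7) 2724.693ms=48/7b +340.587ms=6/7b
8) 3065.279ms=54/7b +340.587ms=6/7b
9) 3405.866ms=60/7b +340.587ms=6/7b
10) 3746.452ms=66/7b +340.587ms=6/7b
11) 4087.039ms=72/7b +1873.226ms=33/7b
12) 5960.265ms=15b +596.026ms=3/2b
13) 6556.291ms=33/2b +596.026ms=3/2b
Σ=18b of 18 (151bpm 6/8) — PASS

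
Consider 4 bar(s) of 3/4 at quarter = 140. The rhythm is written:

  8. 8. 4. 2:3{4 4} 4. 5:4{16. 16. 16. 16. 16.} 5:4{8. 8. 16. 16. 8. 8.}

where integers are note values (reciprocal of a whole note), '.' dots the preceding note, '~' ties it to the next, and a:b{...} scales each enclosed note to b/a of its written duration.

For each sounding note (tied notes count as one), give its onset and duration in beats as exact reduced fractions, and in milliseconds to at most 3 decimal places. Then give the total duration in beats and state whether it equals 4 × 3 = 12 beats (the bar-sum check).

1) 0.0ms=0b +321.429ms=3/4b
2) 321.429ms=3/4b +321.429ms=3/4b
3) 642.857ms=3/2b +642.857ms=3/2b
4) 1285.714ms=3b +642.857ms=3/2b
5) 1928.571ms=9/2b +642.857ms=3/2b
6) 2571.429ms=6b +642.857ms=3/2b
7) 3214.286ms=15/2b +128.571ms=3/10b
8) 3342.857ms=39/5b +128.571ms=3/10b
9) 3471.429ms=81/10b +128.571ms=3/10b
10) 3600.0ms=42/5b +128.571ms=3/10b
11) 3728.571ms=87/10b +128.571ms=3/10b
12) 3857.143ms=9b +257.143ms=3/5b
13) 4114.286ms=48/5b +257.143ms=3/5b
14) 4371.429ms=51/5b +128.571ms=3/10b
15) 4500.0ms=21/2b +128.571ms=3/10b
16) 4628.571ms=54/5b +257.143ms=3/5b
17) 4885.714ms=57/5b +257.143ms=3/5b
Σ=12b of 12 (140bpm 3/4) — PASS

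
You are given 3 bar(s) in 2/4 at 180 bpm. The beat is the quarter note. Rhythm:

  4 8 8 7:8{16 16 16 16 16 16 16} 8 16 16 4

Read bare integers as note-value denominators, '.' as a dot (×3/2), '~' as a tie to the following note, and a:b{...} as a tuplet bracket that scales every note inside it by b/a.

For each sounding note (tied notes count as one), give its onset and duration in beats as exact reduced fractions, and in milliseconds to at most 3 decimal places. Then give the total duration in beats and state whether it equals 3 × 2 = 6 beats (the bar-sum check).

1) 0.0ms=0b +333.333ms=1b
2) 333.333ms=1b +166.667ms=1/2b
3) 500.0ms=3/2b +166.667ms=1/2b
4) 666.667ms=2b +95.238ms=2/7b
5) 761.905ms=16/7b +95.238ms=2/7b
6) 857.143ms=18/7b +95.238ms=2/7b
7) 952.381ms=20/7b +95.238ms=2/7b
8) 1047.619ms=22/7b +95.238ms=2/7b
9) 1142.857ms=24/7b +95.238ms=2/7b
10) 1238.095ms=26/7b +95.238ms=2/7b
11) 1333.333ms=4b +166.667ms=1/2b
12) 1500.0ms=9/2b +83.333ms=1/4b
13) 1583.333ms=19/4b +83.333ms=1/4b
14) 1666.667ms=5b +333.333ms=1b
Σ=6b of 6 (180bpm 2/4) — PASS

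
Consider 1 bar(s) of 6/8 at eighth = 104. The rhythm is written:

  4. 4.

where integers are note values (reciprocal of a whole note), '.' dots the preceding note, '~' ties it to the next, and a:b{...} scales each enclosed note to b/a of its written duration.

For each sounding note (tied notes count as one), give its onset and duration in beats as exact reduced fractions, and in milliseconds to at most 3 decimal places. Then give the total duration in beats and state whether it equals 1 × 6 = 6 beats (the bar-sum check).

1) 0.0ms=0b +1730.769ms=3b
2) 1730.769ms=3b +1730.769ms=3b
Σ=6b of 6 (104bpm 6/8) — PASS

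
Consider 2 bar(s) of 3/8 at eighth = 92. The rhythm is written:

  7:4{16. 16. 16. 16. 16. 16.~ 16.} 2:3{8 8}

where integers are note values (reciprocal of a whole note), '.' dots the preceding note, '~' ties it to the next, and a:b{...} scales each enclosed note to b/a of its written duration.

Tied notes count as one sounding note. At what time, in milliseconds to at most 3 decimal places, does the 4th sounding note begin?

note 4 onset = 9/7b = 838.509ms

1. 0.0ms @ 0 + 279.503ms (3/7)
2. 279.503ms @ 3/7 + 279.503ms (3/7)
3. 559.006ms @ 6/7 + 279.503ms (3/7)
4. 838.509ms @ 9/7 + 279.503ms (3/7)
5. 1118.012ms @ 12/7 + 279.503ms (3/7)
6. 1397.516ms @ 15/7 + 559.006ms (6/7)
7. 1956.522ms @ 3 + 978.261ms (3/2)
8. 2934.783ms @ 9/2 + 978.261ms (3/2)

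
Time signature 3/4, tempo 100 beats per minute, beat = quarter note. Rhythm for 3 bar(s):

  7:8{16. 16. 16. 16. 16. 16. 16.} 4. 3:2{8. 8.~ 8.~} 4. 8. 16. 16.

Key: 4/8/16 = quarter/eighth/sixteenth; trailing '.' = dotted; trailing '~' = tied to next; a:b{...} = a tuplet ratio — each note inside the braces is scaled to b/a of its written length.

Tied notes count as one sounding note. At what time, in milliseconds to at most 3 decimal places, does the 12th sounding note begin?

note 12 onset = 33/4b = 4950.0ms

1. 0.0ms @ 0 + 257.143ms (3/7)
2. 257.143ms @ 3/7 + 257.143ms (3/7)
3. 514.286ms @ 6/7 + 257.143ms (3/7)
4. 771.429ms @ 9/7 + 257.143ms (3/7)
5. 1028.571ms @ 12/7 + 257.143ms (3/7)
6. 1285.714ms @ 15/7 + 257.143ms (3/7)
7. 1542.857ms @ 18/7 + 257.143ms (3/7)
8. 1800.0ms @ 3 + 900.0ms (3/2)
9. 2700.0ms @ 9/2 + 300.0ms (1/2)
10. 3000.0ms @ 5 + 1500.0ms (5/2)
11. 4500.0ms @ 15/2 + 450.0ms (3/4)
12. 4950.0ms @ 33/4 + 225.0ms (3/8)
13. 5175.0ms @ 69/8 + 225.0ms (3/8)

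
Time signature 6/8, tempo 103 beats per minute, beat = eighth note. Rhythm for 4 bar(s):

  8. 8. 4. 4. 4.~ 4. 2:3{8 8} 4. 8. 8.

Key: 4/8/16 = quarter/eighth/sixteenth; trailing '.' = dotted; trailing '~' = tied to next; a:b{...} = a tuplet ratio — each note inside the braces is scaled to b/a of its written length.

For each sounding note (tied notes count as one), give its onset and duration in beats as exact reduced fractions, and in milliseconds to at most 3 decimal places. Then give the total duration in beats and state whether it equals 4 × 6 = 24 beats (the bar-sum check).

1) 0.0ms=0b +873.786ms=3/2b
2) 873.786ms=3/2b +873.786ms=3/2b
3) 1747.573ms=3b +1747.573ms=3b
4) 3495.146ms=6b +1747.573ms=3b
5) 5242.718ms=9b +3495.146ms=6b
6) 8737.864ms=15b +873.786ms=3/2b
7) 9611.65ms=33/2b +873.786ms=3/2b
8) 10485.437ms=18b +1747.573ms=3b
9) 12233.01ms=21b +873.786ms=3/2b
10) 13106.796ms=45/2b +873.786ms=3/2b
Σ=24b of 24 (103bpm 6/8) — PASS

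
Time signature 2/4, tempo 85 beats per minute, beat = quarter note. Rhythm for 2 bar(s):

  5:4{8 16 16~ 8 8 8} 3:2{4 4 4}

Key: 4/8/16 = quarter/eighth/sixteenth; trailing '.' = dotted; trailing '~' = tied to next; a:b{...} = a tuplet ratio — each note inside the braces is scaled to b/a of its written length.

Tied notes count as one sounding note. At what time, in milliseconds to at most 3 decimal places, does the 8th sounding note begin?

note 8 onset = 10/3b = 2352.941ms

1. 0.0ms @ 0 + 282.353ms (2/5)
2. 282.353ms @ 2/5 + 141.176ms (1/5)
3. 423.529ms @ 3/5 + 423.529ms (3/5)
4. 847.059ms @ 6/5 + 282.353ms (2/5)
5. 1129.412ms @ 8/5 + 282.353ms (2/5)
6. 1411.765ms @ 2 + 470.588ms (2/3)
7. 1882.353ms @ 8/3 + 470.588ms (2/3)
8. 2352.941ms @ 10/3 + 470.588ms (2/3)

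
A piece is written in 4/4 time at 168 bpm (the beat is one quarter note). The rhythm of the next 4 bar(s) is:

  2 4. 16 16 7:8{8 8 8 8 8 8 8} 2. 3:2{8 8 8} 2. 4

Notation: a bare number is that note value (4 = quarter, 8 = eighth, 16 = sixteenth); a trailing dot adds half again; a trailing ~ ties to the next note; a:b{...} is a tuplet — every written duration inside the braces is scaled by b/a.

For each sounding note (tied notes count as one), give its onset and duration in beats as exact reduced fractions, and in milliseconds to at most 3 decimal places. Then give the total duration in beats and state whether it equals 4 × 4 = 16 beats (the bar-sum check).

1) 0.0ms=0b +714.286ms=2b
2) 714.286ms=2b +535.714ms=3/2b
3) 1250.0ms=7/2b +89.286ms=1/4b
4) 1339.286ms=15/4b +89.286ms=1/4b
5) 1428.571ms=4b +204.082ms=4/7b
6) 1632.653ms=32/7b +204.082ms=4/7b
7) 1836.735ms=36/7b +204.082ms=4/7b
8) 2040.816ms=40/7b +204.082ms=4/7b
9) 2244.898ms=44/7b +204.082ms=4/7b
10) 2448.98ms=48/7b +204.082ms=4/7b
11) 2653.061ms=52/7b +204.082ms=4/7b
12) 2857.143ms=8b +1071.429ms=3b
13) 3928.571ms=11b +119.048ms=1/3b
14) 4047.619ms=34/3b +119.048ms=1/3b
15) 4166.667ms=35/3b +119.048ms=1/3b
16) 4285.714ms=12b +1071.429ms=3b
17) 5357.143ms=15b +357.143ms=1b
Σ=16b of 16 (168bpm 4/4) — PASS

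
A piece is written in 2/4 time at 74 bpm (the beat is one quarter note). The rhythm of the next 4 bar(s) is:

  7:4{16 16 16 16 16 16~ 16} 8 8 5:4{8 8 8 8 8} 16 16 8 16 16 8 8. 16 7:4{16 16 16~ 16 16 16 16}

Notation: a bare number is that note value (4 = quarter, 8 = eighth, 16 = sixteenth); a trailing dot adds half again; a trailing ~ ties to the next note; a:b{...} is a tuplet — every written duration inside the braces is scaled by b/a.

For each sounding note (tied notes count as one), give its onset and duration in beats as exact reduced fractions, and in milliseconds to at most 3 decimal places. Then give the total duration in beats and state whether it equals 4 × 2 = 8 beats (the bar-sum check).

1) 0.0ms=0b +115.83ms=1/7b
2) 115.83ms=1/7b +115.83ms=1/7b
3) 231.66ms=2/7b +115.83ms=1/7b
4) 347.49ms=3/7b +115.83ms=1/7b
5) 463.32ms=4/7b +115.83ms=1/7b
6) 579.151ms=5/7b +231.66ms=2/7b
7) 810.811ms=1b +405.405ms=1/2b
8) 1216.216ms=3/2b +405.405ms=1/2b
9) 1621.622ms=2b +324.324ms=2/5b
10) 1945.946ms=12/5b +324.324ms=2/5b
11) 2270.27ms=14/5b +324.324ms=2/5b
12) 2594.595ms=16/5b +324.324ms=2/5b
13) 2918.919ms=18/5b +324.324ms=2/5b
14) 3243.243ms=4b +202.703ms=1/4b
15) 3445.946ms=17/4b +202.703ms=1/4b
16) 3648.649ms=9/2b +405.405ms=1/2b
17) 4054.054ms=5b +202.703ms=1/4b
18) 4256.757ms=21/4b +202.703ms=1/4b
19) 4459.459ms=11/2b +405.405ms=1/2b
20) 4864.865ms=6b +608.108ms=3/4b
21) 5472.973ms=27/4b +202.703ms=1/4b
22) 5675.676ms=7b +115.83ms=1/7b
23) 5791.506ms=50/7b +115.83ms=1/7b
24) 5907.336ms=51/7b +231.66ms=2/7b
25) 6138.996ms=53/7b +115.83ms=1/7b
26) 6254.826ms=54/7b +115.83ms=1/7b
27) 6370.656ms=55/7b +115.83ms=1/7b
Σ=8b of 8 (74bpm 2/4) — PASS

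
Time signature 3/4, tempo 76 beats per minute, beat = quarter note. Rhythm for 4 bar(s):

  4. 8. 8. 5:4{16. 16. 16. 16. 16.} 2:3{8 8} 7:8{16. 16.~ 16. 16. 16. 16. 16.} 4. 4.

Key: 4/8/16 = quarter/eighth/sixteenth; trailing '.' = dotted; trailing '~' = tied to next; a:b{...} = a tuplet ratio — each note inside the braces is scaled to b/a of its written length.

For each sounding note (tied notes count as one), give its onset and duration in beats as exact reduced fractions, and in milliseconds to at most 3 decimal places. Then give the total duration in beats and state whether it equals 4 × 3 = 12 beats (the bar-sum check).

1) 0.0ms=0b +1184.211ms=3/2b
2) 1184.211ms=3/2b +592.105ms=3/4b
3) 1776.316ms=9/4b +592.105ms=3/4b
4) 2368.421ms=3b +236.842ms=3/10b
5) 2605.263ms=33/10b +236.842ms=3/10b
6) 2842.105ms=18/5b +236.842ms=3/10b
7) 3078.947ms=39/10b +236.842ms=3/10b
8) 3315.789ms=21/5b +236.842ms=3/10b
9) 3552.632ms=9/2b +592.105ms=3/4b
10) 4144.737ms=21/4b +592.105ms=3/4b
11) 4736.842ms=6b +338.346ms=3/7b
12) 5075.188ms=45/7b +676.692ms=6/7b
13) 5751.88ms=51/7b +338.346ms=3/7b
14) 6090.226ms=54/7b +338.346ms=3/7b
15) 6428.571ms=57/7b +338.346ms=3/7b
16) 6766.917ms=60/7b +338.346ms=3/7b
17) 7105.263ms=9b +1184.211ms=3/2b
18) 8289.474ms=21/2b +1184.211ms=3/2b
Σ=12b of 12 (76bpm 3/4) — PASS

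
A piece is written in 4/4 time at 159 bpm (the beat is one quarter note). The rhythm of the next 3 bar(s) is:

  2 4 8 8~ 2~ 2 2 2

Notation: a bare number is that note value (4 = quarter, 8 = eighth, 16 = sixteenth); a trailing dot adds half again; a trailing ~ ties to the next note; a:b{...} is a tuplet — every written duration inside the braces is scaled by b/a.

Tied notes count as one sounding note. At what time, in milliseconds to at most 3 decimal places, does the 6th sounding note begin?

1. 0.0ms @ 0 + 754.717ms (2)
2. 754.717ms @ 2 + 377.358ms (1)
3. 1132.075ms @ 3 + 188.679ms (1/2)
4. 1320.755ms @ 7/2 + 1698.113ms (9/2)
5. 3018.868ms @ 8 + 754.717ms (2)
6. 3773.585ms @ 10 + 754.717ms (2)

note 6 onset = 10b = 3773.585ms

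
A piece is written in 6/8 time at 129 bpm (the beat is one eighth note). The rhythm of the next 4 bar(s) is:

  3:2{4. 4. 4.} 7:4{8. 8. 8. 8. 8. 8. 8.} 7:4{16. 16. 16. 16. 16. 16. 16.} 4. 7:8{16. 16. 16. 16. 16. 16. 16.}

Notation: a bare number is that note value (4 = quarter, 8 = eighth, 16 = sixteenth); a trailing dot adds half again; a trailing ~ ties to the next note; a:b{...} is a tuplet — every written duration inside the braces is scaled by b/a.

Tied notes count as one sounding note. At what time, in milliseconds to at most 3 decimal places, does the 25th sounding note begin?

note 25 onset = 162/7b = 10764.12ms

1. 0.0ms @ 0 + 930.233ms (2)
2. 930.233ms @ 2 + 930.233ms (2)
3. 1860.465ms @ 4 + 930.233ms (2)
4. 2790.698ms @ 6 + 398.671ms (6/7)
5. 3189.369ms @ 48/7 + 398.671ms (6/7)
6. 3588.04ms @ 54/7 + 398.671ms (6/7)
7. 3986.711ms @ 60/7 + 398.671ms (6/7)
8. 4385.382ms @ 66/7 + 398.671ms (6/7)
9. 4784.053ms @ 72/7 + 398.671ms (6/7)
10. 5182.724ms @ 78/7 + 398.671ms (6/7)
11. 5581.395ms @ 12 + 199.336ms (3/7)
12. 5780.731ms @ 87/7 + 199.336ms (3/7)
13. 5980.066ms @ 90/7 + 199.336ms (3/7)
14. 6179.402ms @ 93/7 + 199.336ms (3/7)
15. 6378.738ms @ 96/7 + 199.336ms (3/7)
16. 6578.073ms @ 99/7 + 199.336ms (3/7)
17. 6777.409ms @ 102/7 + 199.336ms (3/7)
18. 6976.744ms @ 15 + 1395.349ms (3)
19. 8372.093ms @ 18 + 398.671ms (6/7)
20. 8770.764ms @ 132/7 + 398.671ms (6/7)
21. 9169.435ms @ 138/7 + 398.671ms (6/7)
22. 9568.106ms @ 144/7 + 398.671ms (6/7)
23. 9966.777ms @ 150/7 + 398.671ms (6/7)
24. 10365.449ms @ 156/7 + 398.671ms (6/7)
25. 10764.12ms @ 162/7 + 398.671ms (6/7)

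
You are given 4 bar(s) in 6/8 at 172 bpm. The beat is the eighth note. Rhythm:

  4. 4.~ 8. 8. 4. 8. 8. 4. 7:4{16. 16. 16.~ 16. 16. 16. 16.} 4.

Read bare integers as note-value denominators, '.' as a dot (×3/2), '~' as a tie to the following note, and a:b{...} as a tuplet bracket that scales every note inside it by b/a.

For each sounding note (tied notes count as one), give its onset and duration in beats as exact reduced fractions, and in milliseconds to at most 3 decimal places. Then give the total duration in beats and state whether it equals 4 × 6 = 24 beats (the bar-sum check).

1) 0.0ms=0b +1046.512ms=3b
2) 1046.512ms=3b +1569.767ms=9/2b
3) 2616.279ms=15/2b +523.256ms=3/2b
4) 3139.535ms=9b +1046.512ms=3b
5) 4186.047ms=12b +523.256ms=3/2b
6) 4709.302ms=27/2b +523.256ms=3/2b
7) 5232.558ms=15b +1046.512ms=3b
8) 6279.07ms=18b +149.502ms=3/7b
9) 6428.571ms=129/7b +149.502ms=3/7b
10) 6578.073ms=132/7b +299.003ms=6/7b
11) 6877.076ms=138/7b +149.502ms=3/7b
12) 7026.578ms=141/7b +149.502ms=3/7b
13) 7176.08ms=144/7b +149.502ms=3/7b
14) 7325.581ms=21b +1046.512ms=3b
Σ=24b of 24 (172bpm 6/8) — PASS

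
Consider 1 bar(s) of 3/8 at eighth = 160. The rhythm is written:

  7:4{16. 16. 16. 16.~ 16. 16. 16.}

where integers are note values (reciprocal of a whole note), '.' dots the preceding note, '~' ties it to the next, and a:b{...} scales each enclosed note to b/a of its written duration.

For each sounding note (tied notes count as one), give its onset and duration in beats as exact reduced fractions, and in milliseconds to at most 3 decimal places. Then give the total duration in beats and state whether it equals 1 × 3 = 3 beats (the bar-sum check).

1) 0.0ms=0b +160.714ms=3/7b
2) 160.714ms=3/7b +160.714ms=3/7b
3) 321.429ms=6/7b +160.714ms=3/7b
4) 482.143ms=9/7b +321.429ms=6/7b
5) 803.571ms=15/7b +160.714ms=3/7b
6) 964.286ms=18/7b +160.714ms=3/7b
Σ=3b of 3 (160bpm 3/8) — PASS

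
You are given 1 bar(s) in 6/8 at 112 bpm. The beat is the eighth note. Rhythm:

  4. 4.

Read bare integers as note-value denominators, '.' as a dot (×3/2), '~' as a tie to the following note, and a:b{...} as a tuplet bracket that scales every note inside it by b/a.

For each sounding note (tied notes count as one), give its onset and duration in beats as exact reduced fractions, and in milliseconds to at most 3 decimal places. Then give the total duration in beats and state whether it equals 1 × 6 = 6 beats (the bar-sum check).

1) 0.0ms=0b +1607.143ms=3b
2) 1607.143ms=3b +1607.143ms=3b
Σ=6b of 6 (112bpm 6/8) — PASS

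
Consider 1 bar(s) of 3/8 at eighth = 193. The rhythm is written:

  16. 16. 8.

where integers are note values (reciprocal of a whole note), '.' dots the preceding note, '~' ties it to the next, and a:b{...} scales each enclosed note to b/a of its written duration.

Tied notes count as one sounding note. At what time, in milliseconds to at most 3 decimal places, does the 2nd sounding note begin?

1. 0.0ms @ 0 + 233.161ms (3/4)
2. 233.161ms @ 3/4 + 233.161ms (3/4)
3. 466.321ms @ 3/2 + 466.321ms (3/2)

note 2 onset = 3/4b = 233.161ms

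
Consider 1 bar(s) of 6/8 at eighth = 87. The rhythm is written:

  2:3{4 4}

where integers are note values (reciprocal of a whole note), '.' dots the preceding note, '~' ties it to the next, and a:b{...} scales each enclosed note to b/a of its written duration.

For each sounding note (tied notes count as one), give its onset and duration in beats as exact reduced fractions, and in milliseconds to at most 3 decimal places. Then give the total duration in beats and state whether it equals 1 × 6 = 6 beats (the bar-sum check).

1) 0.0ms=0b +2068.966ms=3b
2) 2068.966ms=3b +2068.966ms=3b
Σ=6b of 6 (87bpm 6/8) — PASS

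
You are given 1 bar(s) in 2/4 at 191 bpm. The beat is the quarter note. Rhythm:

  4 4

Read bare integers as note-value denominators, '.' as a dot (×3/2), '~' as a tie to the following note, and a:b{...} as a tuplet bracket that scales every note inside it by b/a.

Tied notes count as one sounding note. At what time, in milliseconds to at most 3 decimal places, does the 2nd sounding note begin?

note 2 onset = 1b = 314.136ms

1. 0.0ms @ 0 + 314.136ms (1)
2. 314.136ms @ 1 + 314.136ms (1)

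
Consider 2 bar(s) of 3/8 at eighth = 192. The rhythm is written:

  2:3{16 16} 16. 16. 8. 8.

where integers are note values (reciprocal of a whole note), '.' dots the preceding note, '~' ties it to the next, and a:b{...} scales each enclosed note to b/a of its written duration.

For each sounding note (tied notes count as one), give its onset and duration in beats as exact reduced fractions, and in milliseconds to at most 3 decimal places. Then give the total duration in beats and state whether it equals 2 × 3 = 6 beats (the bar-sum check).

1) 0.0ms=0b +234.375ms=3/4b
2) 234.375ms=3/4b +234.375ms=3/4b
3) 468.75ms=3/2b +234.375ms=3/4b
4) 703.125ms=9/4b +234.375ms=3/4b
5) 937.5ms=3b +468.75ms=3/2b
6) 1406.25ms=9/2b +468.75ms=3/2b
Σ=6b of 6 (192bpm 3/8) — PASS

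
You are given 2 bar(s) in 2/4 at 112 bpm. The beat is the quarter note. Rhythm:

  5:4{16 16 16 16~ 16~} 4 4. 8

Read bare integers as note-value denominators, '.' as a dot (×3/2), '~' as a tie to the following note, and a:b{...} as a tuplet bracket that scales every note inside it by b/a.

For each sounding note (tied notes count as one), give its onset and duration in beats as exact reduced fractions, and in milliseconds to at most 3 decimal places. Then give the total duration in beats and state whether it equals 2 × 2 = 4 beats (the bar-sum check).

1) 0.0ms=0b +107.143ms=1/5b
2) 107.143ms=1/5b +107.143ms=1/5b
3) 214.286ms=2/5b +107.143ms=1/5b
4) 321.429ms=3/5b +750.0ms=7/5b
5) 1071.429ms=2b +803.571ms=3/2b
6) 1875.0ms=7/2b +267.857ms=1/2b
Σ=4b of 4 (112bpm 2/4) — PASS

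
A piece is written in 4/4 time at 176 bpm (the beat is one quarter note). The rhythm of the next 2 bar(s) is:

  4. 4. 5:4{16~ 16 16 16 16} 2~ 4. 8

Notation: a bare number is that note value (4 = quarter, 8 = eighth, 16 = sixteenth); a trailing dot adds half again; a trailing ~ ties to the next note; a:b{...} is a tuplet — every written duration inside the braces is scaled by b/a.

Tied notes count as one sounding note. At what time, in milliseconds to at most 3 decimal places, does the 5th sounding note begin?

1. 0.0ms @ 0 + 511.364ms (3/2)
2. 511.364ms @ 3/2 + 511.364ms (3/2)
3. 1022.727ms @ 3 + 136.364ms (2/5)
4. 1159.091ms @ 17/5 + 68.182ms (1/5)
5. 1227.273ms @ 18/5 + 68.182ms (1/5)
6. 1295.455ms @ 19/5 + 68.182ms (1/5)
7. 1363.636ms @ 4 + 1193.182ms (7/2)
8. 2556.818ms @ 15/2 + 170.455ms (1/2)

note 5 onset = 18/5b = 1227.273ms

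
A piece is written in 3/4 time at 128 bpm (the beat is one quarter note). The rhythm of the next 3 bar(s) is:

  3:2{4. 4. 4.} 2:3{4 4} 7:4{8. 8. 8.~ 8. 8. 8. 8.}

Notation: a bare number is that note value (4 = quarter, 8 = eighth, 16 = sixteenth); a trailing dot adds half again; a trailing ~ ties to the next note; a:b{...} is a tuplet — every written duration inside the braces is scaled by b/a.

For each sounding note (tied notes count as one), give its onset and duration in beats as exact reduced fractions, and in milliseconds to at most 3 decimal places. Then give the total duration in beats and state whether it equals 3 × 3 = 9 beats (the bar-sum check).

1) 0.0ms=0b +468.75ms=1b
2) 468.75ms=1b +468.75ms=1b
3) 937.5ms=2b +468.75ms=1b
4) 1406.25ms=3b +703.125ms=3/2b
5) 2109.375ms=9/2b +703.125ms=3/2b
6) 2812.5ms=6b +200.893ms=3/7b
7) 3013.393ms=45/7b +200.893ms=3/7b
8) 3214.286ms=48/7b +401.786ms=6/7b
9) 3616.071ms=54/7b +200.893ms=3/7b
10) 3816.964ms=57/7b +200.893ms=3/7b
11) 4017.857ms=60/7b +200.893ms=3/7b
Σ=9b of 9 (128bpm 3/4) — PASS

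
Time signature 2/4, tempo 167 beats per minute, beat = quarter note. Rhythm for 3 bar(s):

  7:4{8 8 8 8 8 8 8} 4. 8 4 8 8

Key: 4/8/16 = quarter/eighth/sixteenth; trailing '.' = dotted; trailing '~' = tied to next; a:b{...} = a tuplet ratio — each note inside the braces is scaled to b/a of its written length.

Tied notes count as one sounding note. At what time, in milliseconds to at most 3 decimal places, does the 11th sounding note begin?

note 11 onset = 5b = 1796.407ms

1. 0.0ms @ 0 + 102.652ms (2/7)
2. 102.652ms @ 2/7 + 102.652ms (2/7)
3. 205.304ms @ 4/7 + 102.652ms (2/7)
4. 307.956ms @ 6/7 + 102.652ms (2/7)
5. 410.607ms @ 8/7 + 102.652ms (2/7)
6. 513.259ms @ 10/7 + 102.652ms (2/7)
7. 615.911ms @ 12/7 + 102.652ms (2/7)
8. 718.563ms @ 2 + 538.922ms (3/2)
9. 1257.485ms @ 7/2 + 179.641ms (1/2)
10. 1437.126ms @ 4 + 359.281ms (1)
11. 1796.407ms @ 5 + 179.641ms (1/2)
12. 1976.048ms @ 11/2 + 179.641ms (1/2)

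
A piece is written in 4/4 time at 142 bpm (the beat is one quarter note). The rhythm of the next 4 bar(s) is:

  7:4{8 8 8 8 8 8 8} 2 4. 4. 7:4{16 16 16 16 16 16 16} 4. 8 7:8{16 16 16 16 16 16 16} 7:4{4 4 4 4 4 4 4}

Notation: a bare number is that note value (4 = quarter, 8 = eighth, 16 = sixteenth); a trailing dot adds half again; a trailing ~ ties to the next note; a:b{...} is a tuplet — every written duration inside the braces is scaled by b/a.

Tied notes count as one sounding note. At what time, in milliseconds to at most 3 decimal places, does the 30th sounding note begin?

1. 0.0ms @ 0 + 120.724ms (2/7)
2. 120.724ms @ 2/7 + 120.724ms (2/7)
3. 241.449ms @ 4/7 + 120.724ms (2/7)
4. 362.173ms @ 6/7 + 120.724ms (2/7)
5. 482.897ms @ 8/7 + 120.724ms (2/7)
6. 603.622ms @ 10/7 + 120.724ms (2/7)
7. 724.346ms @ 12/7 + 120.724ms (2/7)
8. 845.07ms @ 2 + 845.07ms (2)
9. 1690.141ms @ 4 + 633.803ms (3/2)
10. 2323.944ms @ 11/2 + 633.803ms (3/2)
11. 2957.746ms @ 7 + 60.362ms (1/7)
12. 3018.109ms @ 50/7 + 60.362ms (1/7)
13. 3078.471ms @ 51/7 + 60.362ms (1/7)
14. 3138.833ms @ 52/7 + 60.362ms (1/7)
15. 3199.195ms @ 53/7 + 60.362ms (1/7)
16. 3259.557ms @ 54/7 + 60.362ms (1/7)
17. 3319.92ms @ 55/7 + 60.362ms (1/7)
18. 3380.282ms @ 8 + 633.803ms (3/2)
19. 4014.085ms @ 19/2 + 211.268ms (1/2)
20. 4225.352ms @ 10 + 120.724ms (2/7)
21. 4346.076ms @ 72/7 + 120.724ms (2/7)
22. 4466.801ms @ 74/7 + 120.724ms (2/7)
23. 4587.525ms @ 76/7 + 120.724ms (2/7)
24. 4708.249ms @ 78/7 + 120.724ms (2/7)
25. 4828.974ms @ 80/7 + 120.724ms (2/7)
26. 4949.698ms @ 82/7 + 120.724ms (2/7)
27. 5070.423ms @ 12 + 241.449ms (4/7)
28. 5311.871ms @ 88/7 + 241.449ms (4/7)
29. 5553.32ms @ 92/7 + 241.449ms (4/7)
30. 5794.769ms @ 96/7 + 241.449ms (4/7)
31. 6036.217ms @ 100/7 + 241.449ms (4/7)
32. 6277.666ms @ 104/7 + 241.449ms (4/7)
33. 6519.115ms @ 108/7 + 241.449ms (4/7)

note 30 onset = 96/7b = 5794.769ms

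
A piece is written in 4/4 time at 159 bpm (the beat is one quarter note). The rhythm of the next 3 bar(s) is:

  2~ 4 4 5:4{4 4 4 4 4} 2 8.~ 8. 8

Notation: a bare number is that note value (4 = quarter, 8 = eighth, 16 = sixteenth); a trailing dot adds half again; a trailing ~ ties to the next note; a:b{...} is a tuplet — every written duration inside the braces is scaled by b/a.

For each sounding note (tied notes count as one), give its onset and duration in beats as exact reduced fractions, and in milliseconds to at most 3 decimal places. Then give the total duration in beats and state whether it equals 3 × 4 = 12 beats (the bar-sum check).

1) 0.0ms=0b +1132.075ms=3b
2) 1132.075ms=3b +377.358ms=1b
3) 1509.434ms=4b +301.887ms=4/5b
4) 1811.321ms=24/5b +301.887ms=4/5b
5) 2113.208ms=28/5b +301.887ms=4/5b
6) 2415.094ms=32/5b +301.887ms=4/5b
7) 2716.981ms=36/5b +301.887ms=4/5b
8) 3018.868ms=8b +754.717ms=2b
9) 3773.585ms=10b +566.038ms=3/2b
10) 4339.623ms=23/2b +188.679ms=1/2b
Σ=12b of 12 (159bpm 4/4) — PASS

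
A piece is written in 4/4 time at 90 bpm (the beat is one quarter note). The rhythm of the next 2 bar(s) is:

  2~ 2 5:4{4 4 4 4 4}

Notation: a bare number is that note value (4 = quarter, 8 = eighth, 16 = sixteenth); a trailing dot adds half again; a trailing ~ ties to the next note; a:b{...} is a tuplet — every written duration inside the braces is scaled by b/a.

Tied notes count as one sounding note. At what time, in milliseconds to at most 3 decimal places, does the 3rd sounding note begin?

note 3 onset = 24/5b = 3200.0ms

1. 0.0ms @ 0 + 2666.667ms (4)
2. 2666.667ms @ 4 + 533.333ms (4/5)
3. 3200.0ms @ 24/5 + 533.333ms (4/5)
4. 3733.333ms @ 28/5 + 533.333ms (4/5)
5. 4266.667ms @ 32/5 + 533.333ms (4/5)
6. 4800.0ms @ 36/5 + 533.333ms (4/5)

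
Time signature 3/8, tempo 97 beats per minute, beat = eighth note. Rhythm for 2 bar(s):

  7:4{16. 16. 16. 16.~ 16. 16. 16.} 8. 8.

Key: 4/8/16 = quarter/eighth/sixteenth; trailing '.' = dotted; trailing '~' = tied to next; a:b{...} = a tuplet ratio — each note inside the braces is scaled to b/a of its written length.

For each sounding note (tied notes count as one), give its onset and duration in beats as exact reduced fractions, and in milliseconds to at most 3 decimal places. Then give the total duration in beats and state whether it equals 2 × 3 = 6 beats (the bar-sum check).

1) 0.0ms=0b +265.096ms=3/7b
2) 265.096ms=3/7b +265.096ms=3/7b
3) 530.191ms=6/7b +265.096ms=3/7b
4) 795.287ms=9/7b +530.191ms=6/7b
5) 1325.479ms=15/7b +265.096ms=3/7b
6) 1590.574ms=18/7b +265.096ms=3/7b
7) 1855.67ms=3b +927.835ms=3/2b
8) 2783.505ms=9/2b +927.835ms=3/2b
Σ=6b of 6 (97bpm 3/8) — PASS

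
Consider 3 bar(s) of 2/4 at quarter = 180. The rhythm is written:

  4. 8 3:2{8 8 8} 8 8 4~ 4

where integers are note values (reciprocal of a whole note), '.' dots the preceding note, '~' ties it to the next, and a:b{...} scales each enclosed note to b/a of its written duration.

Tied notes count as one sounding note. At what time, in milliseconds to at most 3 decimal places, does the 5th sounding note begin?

note 5 onset = 8/3b = 888.889ms

1. 0.0ms @ 0 + 500.0ms (3/2)
2. 500.0ms @ 3/2 + 166.667ms (1/2)
3. 666.667ms @ 2 + 111.111ms (1/3)
4. 777.778ms @ 7/3 + 111.111ms (1/3)
5. 888.889ms @ 8/3 + 111.111ms (1/3)
6. 1000.0ms @ 3 + 166.667ms (1/2)
7. 1166.667ms @ 7/2 + 166.667ms (1/2)
8. 1333.333ms @ 4 + 666.667ms (2)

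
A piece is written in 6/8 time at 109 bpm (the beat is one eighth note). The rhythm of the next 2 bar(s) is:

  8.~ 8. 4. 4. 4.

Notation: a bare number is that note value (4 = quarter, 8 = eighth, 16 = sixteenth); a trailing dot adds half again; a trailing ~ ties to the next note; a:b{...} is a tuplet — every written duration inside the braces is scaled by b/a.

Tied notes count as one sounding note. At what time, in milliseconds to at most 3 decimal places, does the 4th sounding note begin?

1. 0.0ms @ 0 + 1651.376ms (3)
2. 1651.376ms @ 3 + 1651.376ms (3)
3. 3302.752ms @ 6 + 1651.376ms (3)
4. 4954.128ms @ 9 + 1651.376ms (3)

note 4 onset = 9b = 4954.128ms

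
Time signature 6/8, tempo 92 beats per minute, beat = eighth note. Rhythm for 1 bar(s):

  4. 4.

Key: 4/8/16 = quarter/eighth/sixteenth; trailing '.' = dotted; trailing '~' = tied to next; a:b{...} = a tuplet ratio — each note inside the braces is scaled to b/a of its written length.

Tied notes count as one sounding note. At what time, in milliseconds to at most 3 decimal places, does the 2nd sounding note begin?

note 2 onset = 3b = 1956.522ms

1. 0.0ms @ 0 + 1956.522ms (3)
2. 1956.522ms @ 3 + 1956.522ms (3)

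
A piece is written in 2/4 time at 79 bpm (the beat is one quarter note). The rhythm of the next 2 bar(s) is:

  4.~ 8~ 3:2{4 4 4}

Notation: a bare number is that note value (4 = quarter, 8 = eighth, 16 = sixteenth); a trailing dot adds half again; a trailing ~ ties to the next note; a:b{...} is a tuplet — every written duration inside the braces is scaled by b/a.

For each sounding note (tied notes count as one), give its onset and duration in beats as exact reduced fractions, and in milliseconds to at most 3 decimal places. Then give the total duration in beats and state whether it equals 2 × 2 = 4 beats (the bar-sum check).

1) 0.0ms=0b +2025.316ms=8/3b
2) 2025.316ms=8/3b +506.329ms=2/3b
3) 2531.646ms=10/3b +506.329ms=2/3b
Σ=4b of 4 (79bpm 2/4) — PASS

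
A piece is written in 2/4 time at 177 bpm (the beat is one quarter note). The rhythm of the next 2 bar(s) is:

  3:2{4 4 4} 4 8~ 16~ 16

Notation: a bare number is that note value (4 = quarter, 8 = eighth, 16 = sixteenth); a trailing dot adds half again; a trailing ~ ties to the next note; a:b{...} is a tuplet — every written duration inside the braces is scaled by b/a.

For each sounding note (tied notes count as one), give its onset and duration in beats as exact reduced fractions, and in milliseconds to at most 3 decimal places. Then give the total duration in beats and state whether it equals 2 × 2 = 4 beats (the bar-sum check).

1) 0.0ms=0b +225.989ms=2/3b
2) 225.989ms=2/3b +225.989ms=2/3b
3) 451.977ms=4/3b +225.989ms=2/3b
4) 677.966ms=2b +338.983ms=1b
5) 1016.949ms=3b +338.983ms=1b
Σ=4b of 4 (177bpm 2/4) — PASS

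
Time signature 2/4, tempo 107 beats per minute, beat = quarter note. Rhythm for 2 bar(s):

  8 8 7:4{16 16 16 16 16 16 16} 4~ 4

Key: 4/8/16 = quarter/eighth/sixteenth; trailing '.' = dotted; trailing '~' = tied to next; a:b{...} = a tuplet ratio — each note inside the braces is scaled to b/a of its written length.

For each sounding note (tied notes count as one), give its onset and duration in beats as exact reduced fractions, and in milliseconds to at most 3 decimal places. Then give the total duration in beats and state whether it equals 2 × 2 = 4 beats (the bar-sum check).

1) 0.0ms=0b +280.374ms=1/2b
2) 280.374ms=1/2b +280.374ms=1/2b
3) 560.748ms=1b +80.107ms=1/7b
4) 640.854ms=8/7b +80.107ms=1/7b
5) 720.961ms=9/7b +80.107ms=1/7b
6) 801.068ms=10/7b +80.107ms=1/7b
7) 881.175ms=11/7b +80.107ms=1/7b
8) 961.282ms=12/7b +80.107ms=1/7b
9) 1041.389ms=13/7b +80.107ms=1/7b
10) 1121.495ms=2b +1121.495ms=2b
Σ=4b of 4 (107bpm 2/4) — PASS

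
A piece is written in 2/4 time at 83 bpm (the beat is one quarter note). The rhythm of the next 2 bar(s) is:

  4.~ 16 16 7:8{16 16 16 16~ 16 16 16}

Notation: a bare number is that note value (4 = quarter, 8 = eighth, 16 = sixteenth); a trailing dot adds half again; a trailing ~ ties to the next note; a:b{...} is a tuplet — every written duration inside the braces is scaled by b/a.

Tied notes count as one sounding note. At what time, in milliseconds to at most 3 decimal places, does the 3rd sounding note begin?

note 3 onset = 2b = 1445.783ms

1. 0.0ms @ 0 + 1265.06ms (7/4)
2. 1265.06ms @ 7/4 + 180.723ms (1/4)
3. 1445.783ms @ 2 + 206.54ms (2/7)
4. 1652.324ms @ 16/7 + 206.54ms (2/7)
5. 1858.864ms @ 18/7 + 206.54ms (2/7)
6. 2065.404ms @ 20/7 + 413.081ms (4/7)
7. 2478.485ms @ 24/7 + 206.54ms (2/7)
8. 2685.026ms @ 26/7 + 206.54ms (2/7)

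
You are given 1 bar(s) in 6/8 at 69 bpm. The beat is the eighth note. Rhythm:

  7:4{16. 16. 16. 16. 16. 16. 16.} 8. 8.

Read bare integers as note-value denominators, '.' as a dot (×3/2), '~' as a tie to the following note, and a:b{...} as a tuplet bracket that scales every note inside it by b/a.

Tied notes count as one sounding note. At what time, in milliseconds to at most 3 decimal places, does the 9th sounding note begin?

note 9 onset = 9/2b = 3913.043ms

1. 0.0ms @ 0 + 372.671ms (3/7)
2. 372.671ms @ 3/7 + 372.671ms (3/7)
3. 745.342ms @ 6/7 + 372.671ms (3/7)
4. 1118.012ms @ 9/7 + 372.671ms (3/7)
5. 1490.683ms @ 12/7 + 372.671ms (3/7)
6. 1863.354ms @ 15/7 + 372.671ms (3/7)
7. 2236.025ms @ 18/7 + 372.671ms (3/7)
8. 2608.696ms @ 3 + 1304.348ms (3/2)
9. 3913.043ms @ 9/2 + 1304.348ms (3/2)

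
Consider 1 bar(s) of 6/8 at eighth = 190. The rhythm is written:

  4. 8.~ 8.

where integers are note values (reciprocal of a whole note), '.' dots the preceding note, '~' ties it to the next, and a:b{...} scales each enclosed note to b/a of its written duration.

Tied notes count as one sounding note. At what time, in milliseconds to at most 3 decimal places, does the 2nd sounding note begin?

1. 0.0ms @ 0 + 947.368ms (3)
2. 947.368ms @ 3 + 947.368ms (3)

note 2 onset = 3b = 947.368ms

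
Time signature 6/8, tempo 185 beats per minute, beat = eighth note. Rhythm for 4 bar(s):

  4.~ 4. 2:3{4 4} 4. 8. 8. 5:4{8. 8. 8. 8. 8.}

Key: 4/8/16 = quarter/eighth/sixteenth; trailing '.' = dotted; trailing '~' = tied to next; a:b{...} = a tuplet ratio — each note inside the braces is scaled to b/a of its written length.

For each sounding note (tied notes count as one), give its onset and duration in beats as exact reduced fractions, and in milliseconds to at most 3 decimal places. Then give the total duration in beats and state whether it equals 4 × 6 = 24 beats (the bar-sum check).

1) 0.0ms=0b +1945.946ms=6b
2) 1945.946ms=6b +972.973ms=3b
3) 2918.919ms=9b +972.973ms=3b
4) 3891.892ms=12b +972.973ms=3b
5) 4864.865ms=15b +486.486ms=3/2b
6) 5351.351ms=33/2b +486.486ms=3/2b
7) 5837.838ms=18b +389.189ms=6/5b
8) 6227.027ms=96/5b +389.189ms=6/5b
9) 6616.216ms=102/5b +389.189ms=6/5b
10) 7005.405ms=108/5b +389.189ms=6/5b
11) 7394.595ms=114/5b +389.189ms=6/5b
Σ=24b of 24 (185bpm 6/8) — PASS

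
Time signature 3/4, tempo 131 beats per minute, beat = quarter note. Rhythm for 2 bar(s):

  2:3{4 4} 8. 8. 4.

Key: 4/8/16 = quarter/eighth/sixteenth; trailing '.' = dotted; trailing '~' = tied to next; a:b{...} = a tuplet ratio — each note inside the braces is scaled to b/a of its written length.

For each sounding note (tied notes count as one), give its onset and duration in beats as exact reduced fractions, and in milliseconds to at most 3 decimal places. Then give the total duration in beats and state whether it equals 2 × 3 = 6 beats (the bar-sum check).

1) 0.0ms=0b +687.023ms=3/2b
2) 687.023ms=3/2b +687.023ms=3/2b
3) 1374.046ms=3b +343.511ms=3/4b
4) 1717.557ms=15/4b +343.511ms=3/4b
5) 2061.069ms=9/2b +687.023ms=3/2b
Σ=6b of 6 (131bpm 3/4) — PASS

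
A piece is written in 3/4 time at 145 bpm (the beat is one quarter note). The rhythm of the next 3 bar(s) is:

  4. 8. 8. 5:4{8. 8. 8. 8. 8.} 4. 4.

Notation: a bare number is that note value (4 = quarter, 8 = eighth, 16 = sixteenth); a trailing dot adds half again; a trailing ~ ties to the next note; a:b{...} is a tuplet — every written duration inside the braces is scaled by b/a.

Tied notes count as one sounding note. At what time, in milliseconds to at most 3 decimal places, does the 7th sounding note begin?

note 7 onset = 24/5b = 1986.207ms

1. 0.0ms @ 0 + 620.69ms (3/2)
2. 620.69ms @ 3/2 + 310.345ms (3/4)
3. 931.034ms @ 9/4 + 310.345ms (3/4)
4. 1241.379ms @ 3 + 248.276ms (3/5)
5. 1489.655ms @ 18/5 + 248.276ms (3/5)
6. 1737.931ms @ 21/5 + 248.276ms (3/5)
7. 1986.207ms @ 24/5 + 248.276ms (3/5)
8. 2234.483ms @ 27/5 + 248.276ms (3/5)
9. 2482.759ms @ 6 + 620.69ms (3/2)
10. 3103.448ms @ 15/2 + 620.69ms (3/2)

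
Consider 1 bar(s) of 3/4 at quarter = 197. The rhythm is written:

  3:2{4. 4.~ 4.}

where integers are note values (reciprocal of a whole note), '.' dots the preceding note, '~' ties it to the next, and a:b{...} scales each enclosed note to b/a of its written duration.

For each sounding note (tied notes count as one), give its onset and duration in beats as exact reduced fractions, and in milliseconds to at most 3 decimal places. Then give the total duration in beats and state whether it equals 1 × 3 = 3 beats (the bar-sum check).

1) 0.0ms=0b +304.569ms=1b
2) 304.569ms=1b +609.137ms=2b
Σ=3b of 3 (197bpm 3/4) — PASS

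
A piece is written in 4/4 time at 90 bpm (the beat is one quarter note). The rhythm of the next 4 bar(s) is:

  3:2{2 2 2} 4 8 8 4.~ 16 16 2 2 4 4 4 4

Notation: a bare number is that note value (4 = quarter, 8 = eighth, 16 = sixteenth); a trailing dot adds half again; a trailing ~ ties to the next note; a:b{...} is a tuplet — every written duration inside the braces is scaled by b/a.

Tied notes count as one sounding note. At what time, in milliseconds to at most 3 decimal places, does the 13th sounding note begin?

note 13 onset = 14b = 9333.333ms

1. 0.0ms @ 0 + 888.889ms (4/3)
2. 888.889ms @ 4/3 + 888.889ms (4/3)
3. 1777.778ms @ 8/3 + 888.889ms (4/3)
4. 2666.667ms @ 4 + 666.667ms (1)
5. 3333.333ms @ 5 + 333.333ms (1/2)
6. 3666.667ms @ 11/2 + 333.333ms (1/2)
7. 4000.0ms @ 6 + 1166.667ms (7/4)
8. 5166.667ms @ 31/4 + 166.667ms (1/4)
9. 5333.333ms @ 8 + 1333.333ms (2)
10. 6666.667ms @ 10 + 1333.333ms (2)
11. 8000.0ms @ 12 + 666.667ms (1)
12. 8666.667ms @ 13 + 666.667ms (1)
13. 9333.333ms @ 14 + 666.667ms (1)
14. 10000.0ms @ 15 + 666.667ms (1)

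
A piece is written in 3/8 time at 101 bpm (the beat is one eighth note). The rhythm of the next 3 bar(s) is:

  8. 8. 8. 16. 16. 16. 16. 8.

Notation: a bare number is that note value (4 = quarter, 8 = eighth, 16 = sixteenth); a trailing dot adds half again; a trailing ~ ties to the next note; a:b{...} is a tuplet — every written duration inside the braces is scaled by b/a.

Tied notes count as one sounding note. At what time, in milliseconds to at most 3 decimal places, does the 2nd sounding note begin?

note 2 onset = 3/2b = 891.089ms

1. 0.0ms @ 0 + 891.089ms (3/2)
2. 891.089ms @ 3/2 + 891.089ms (3/2)
3. 1782.178ms @ 3 + 891.089ms (3/2)
4. 2673.267ms @ 9/2 + 445.545ms (3/4)
5. 3118.812ms @ 21/4 + 445.545ms (3/4)
6. 3564.356ms @ 6 + 445.545ms (3/4)
7. 4009.901ms @ 27/4 + 445.545ms (3/4)
8. 4455.446ms @ 15/2 + 891.089ms (3/2)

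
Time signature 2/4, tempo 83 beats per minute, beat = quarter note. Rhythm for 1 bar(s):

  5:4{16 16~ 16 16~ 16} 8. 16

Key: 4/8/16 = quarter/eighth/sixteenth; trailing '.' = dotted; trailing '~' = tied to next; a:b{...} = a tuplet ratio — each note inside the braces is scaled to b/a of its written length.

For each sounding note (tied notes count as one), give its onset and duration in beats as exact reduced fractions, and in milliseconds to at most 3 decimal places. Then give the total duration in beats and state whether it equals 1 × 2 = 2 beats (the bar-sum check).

1) 0.0ms=0b +144.578ms=1/5b
2) 144.578ms=1/5b +289.157ms=2/5b
3) 433.735ms=3/5b +289.157ms=2/5b
4) 722.892ms=1b +542.169ms=3/4b
5) 1265.06ms=7/4b +180.723ms=1/4b
Σ=2b of 2 (83bpm 2/4) — PASS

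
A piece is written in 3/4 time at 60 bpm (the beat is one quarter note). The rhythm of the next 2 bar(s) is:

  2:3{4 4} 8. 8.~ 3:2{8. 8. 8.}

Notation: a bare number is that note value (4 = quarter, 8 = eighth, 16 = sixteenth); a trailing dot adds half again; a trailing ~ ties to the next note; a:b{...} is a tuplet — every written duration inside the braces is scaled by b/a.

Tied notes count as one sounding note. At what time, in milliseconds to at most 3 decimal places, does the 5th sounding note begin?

1. 0.0ms @ 0 + 1500.0ms (3/2)
2. 1500.0ms @ 3/2 + 1500.0ms (3/2)
3. 3000.0ms @ 3 + 750.0ms (3/4)
4. 3750.0ms @ 15/4 + 1250.0ms (5/4)
5. 5000.0ms @ 5 + 500.0ms (1/2)
6. 5500.0ms @ 11/2 + 500.0ms (1/2)

note 5 onset = 5b = 5000.0ms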